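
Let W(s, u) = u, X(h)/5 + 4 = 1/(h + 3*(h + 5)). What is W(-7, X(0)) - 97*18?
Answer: -5297/3 ≈ -1765.7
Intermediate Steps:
X(h) = -20 + 5/(15 + 4*h) (X(h) = -20 + 5/(h + 3*(h + 5)) = -20 + 5/(h + 3*(5 + h)) = -20 + 5/(h + (15 + 3*h)) = -20 + 5/(15 + 4*h))
W(-7, X(0)) - 97*18 = 5*(-59 - 16*0)/(15 + 4*0) - 97*18 = 5*(-59 + 0)/(15 + 0) - 1746 = 5*(-59)/15 - 1746 = 5*(1/15)*(-59) - 1746 = -59/3 - 1746 = -5297/3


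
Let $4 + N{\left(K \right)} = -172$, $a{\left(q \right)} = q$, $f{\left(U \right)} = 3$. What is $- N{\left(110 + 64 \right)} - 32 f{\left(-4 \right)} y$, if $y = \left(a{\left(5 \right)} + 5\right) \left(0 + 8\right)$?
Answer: $-7504$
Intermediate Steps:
$N{\left(K \right)} = -176$ ($N{\left(K \right)} = -4 - 172 = -176$)
$y = 80$ ($y = \left(5 + 5\right) \left(0 + 8\right) = 10 \cdot 8 = 80$)
$- N{\left(110 + 64 \right)} - 32 f{\left(-4 \right)} y = \left(-1\right) \left(-176\right) - 32 \cdot 3 \cdot 80 = 176 - 96 \cdot 80 = 176 - 7680 = -7504$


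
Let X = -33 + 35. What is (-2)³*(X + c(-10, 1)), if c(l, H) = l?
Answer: 64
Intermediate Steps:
X = 2
(-2)³*(X + c(-10, 1)) = (-2)³*(2 - 10) = -8*(-8) = 64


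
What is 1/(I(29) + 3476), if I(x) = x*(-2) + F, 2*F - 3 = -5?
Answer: 1/3417 ≈ 0.00029265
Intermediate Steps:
F = -1 (F = 3/2 + (½)*(-5) = 3/2 - 5/2 = -1)
I(x) = -1 - 2*x (I(x) = x*(-2) - 1 = -2*x - 1 = -1 - 2*x)
1/(I(29) + 3476) = 1/((-1 - 2*29) + 3476) = 1/((-1 - 58) + 3476) = 1/(-59 + 3476) = 1/3417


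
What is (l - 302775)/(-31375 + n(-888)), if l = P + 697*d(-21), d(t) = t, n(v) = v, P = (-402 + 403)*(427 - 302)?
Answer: 317287/32263 ≈ 9.8344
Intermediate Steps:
P = 125 (P = 1*125 = 125)
l = -14512 (l = 125 + 697*(-21) = 125 - 14637 = -14512)
(l - 302775)/(-31375 + n(-888)) = (-14512 - 302775)/(-31375 - 888) = -317287/(-32263) = -317287*(-1/32263) = 317287/32263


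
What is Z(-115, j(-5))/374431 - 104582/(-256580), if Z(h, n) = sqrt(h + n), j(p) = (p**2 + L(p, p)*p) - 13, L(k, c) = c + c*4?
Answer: 52291/128290 + sqrt(22)/374431 ≈ 0.40761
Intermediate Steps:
L(k, c) = 5*c (L(k, c) = c + 4*c = 5*c)
j(p) = -13 + 6*p**2 (j(p) = (p**2 + (5*p)*p) - 13 = (p**2 + 5*p**2) - 13 = 6*p**2 - 13 = -13 + 6*p**2)
Z(-115, j(-5))/374431 - 104582/(-256580) = sqrt(-115 + (-13 + 6*(-5)**2))/374431 - 104582/(-256580) = sqrt(-115 + (-13 + 6*25))*(1/374431) - 104582*(-1/256580) = sqrt(-115 + (-13 + 150))*(1/374431) + 52291/128290 = sqrt(-115 + 137)*(1/374431) + 52291/128290 = sqrt(22)*(1/374431) + 52291/128290 = sqrt(22)/374431 + 52291/128290 = 52291/128290 + sqrt(22)/374431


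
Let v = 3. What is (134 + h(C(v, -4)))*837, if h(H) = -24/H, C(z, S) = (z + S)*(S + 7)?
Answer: 118854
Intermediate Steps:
C(z, S) = (7 + S)*(S + z) (C(z, S) = (S + z)*(7 + S) = (7 + S)*(S + z))
(134 + h(C(v, -4)))*837 = (134 - 24/((-4)² + 7*(-4) + 7*3 - 4*3))*837 = (134 - 24/(16 - 28 + 21 - 12))*837 = (134 - 24/(-3))*837 = (134 - 24*(-⅓))*837 = (134 + 8)*837 = 142*837 = 118854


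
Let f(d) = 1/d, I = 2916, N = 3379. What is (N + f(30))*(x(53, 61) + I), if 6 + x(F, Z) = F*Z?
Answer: 622722053/30 ≈ 2.0757e+7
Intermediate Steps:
x(F, Z) = -6 + F*Z
(N + f(30))*(x(53, 61) + I) = (3379 + 1/30)*((-6 + 53*61) + 2916) = (3379 + 1/30)*((-6 + 3233) + 2916) = 101371*(3227 + 2916)/30 = (101371/30)*6143 = 622722053/30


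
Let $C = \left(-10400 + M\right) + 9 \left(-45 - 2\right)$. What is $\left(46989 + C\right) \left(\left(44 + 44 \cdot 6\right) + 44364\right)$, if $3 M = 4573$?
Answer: $\frac{5051107712}{3} \approx 1.6837 \cdot 10^{9}$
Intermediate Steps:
$M = \frac{4573}{3}$ ($M = \frac{1}{3} \cdot 4573 = \frac{4573}{3} \approx 1524.3$)
$C = - \frac{27896}{3}$ ($C = \left(-10400 + \frac{4573}{3}\right) + 9 \left(-45 - 2\right) = - \frac{26627}{3} + 9 \left(-47\right) = - \frac{26627}{3} - 423 = - \frac{27896}{3} \approx -9298.7$)
$\left(46989 + C\right) \left(\left(44 + 44 \cdot 6\right) + 44364\right) = \left(46989 - \frac{27896}{3}\right) \left(\left(44 + 44 \cdot 6\right) + 44364\right) = \frac{113071 \left(\left(44 + 264\right) + 44364\right)}{3} = \frac{113071 \left(308 + 44364\right)}{3} = \frac{113071}{3} \cdot 44672 = \frac{5051107712}{3}$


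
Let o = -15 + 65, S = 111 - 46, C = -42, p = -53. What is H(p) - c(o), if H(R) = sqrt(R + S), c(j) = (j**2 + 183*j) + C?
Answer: -11608 + 2*sqrt(3) ≈ -11605.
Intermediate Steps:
S = 65
o = 50
c(j) = -42 + j**2 + 183*j (c(j) = (j**2 + 183*j) - 42 = -42 + j**2 + 183*j)
H(R) = sqrt(65 + R) (H(R) = sqrt(R + 65) = sqrt(65 + R))
H(p) - c(o) = sqrt(65 - 53) - (-42 + 50**2 + 183*50) = sqrt(12) - (-42 + 2500 + 9150) = 2*sqrt(3) - 1*11608 = 2*sqrt(3) - 11608 = -11608 + 2*sqrt(3)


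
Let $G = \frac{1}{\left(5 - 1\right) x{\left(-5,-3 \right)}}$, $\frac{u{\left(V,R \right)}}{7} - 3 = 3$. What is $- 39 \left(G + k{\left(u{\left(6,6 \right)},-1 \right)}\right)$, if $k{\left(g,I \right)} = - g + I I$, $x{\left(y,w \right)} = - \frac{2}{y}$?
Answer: $\frac{12597}{8} \approx 1574.6$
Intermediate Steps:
$u{\left(V,R \right)} = 42$ ($u{\left(V,R \right)} = 21 + 7 \cdot 3 = 21 + 21 = 42$)
$k{\left(g,I \right)} = I^{2} - g$ ($k{\left(g,I \right)} = - g + I^{2} = I^{2} - g$)
$G = \frac{5}{8}$ ($G = \frac{1}{\left(5 - 1\right) \left(- \frac{2}{-5}\right)} = \frac{1}{4 \left(\left(-2\right) \left(- \frac{1}{5}\right)\right)} = \frac{1}{4 \cdot \frac{2}{5}} = \frac{1}{\frac{8}{5}} = \frac{5}{8} \approx 0.625$)
$- 39 \left(G + k{\left(u{\left(6,6 \right)},-1 \right)}\right) = - 39 \left(\frac{5}{8} + \left(\left(-1\right)^{2} - 42\right)\right) = - 39 \left(\frac{5}{8} + \left(1 - 42\right)\right) = - 39 \left(\frac{5}{8} - 41\right) = \left(-39\right) \left(- \frac{323}{8}\right) = \frac{12597}{8}$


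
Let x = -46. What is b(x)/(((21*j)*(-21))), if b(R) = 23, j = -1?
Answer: 23/441 ≈ 0.052154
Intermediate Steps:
b(x)/(((21*j)*(-21))) = 23/(((21*(-1))*(-21))) = 23/((-21*(-21))) = 23/441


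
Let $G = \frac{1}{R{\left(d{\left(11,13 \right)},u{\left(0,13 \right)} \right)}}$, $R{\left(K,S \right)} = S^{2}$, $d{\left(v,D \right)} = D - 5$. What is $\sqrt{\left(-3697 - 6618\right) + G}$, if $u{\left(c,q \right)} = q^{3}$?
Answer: $\frac{3 i \sqrt{5532059426}}{2197} \approx 101.56 i$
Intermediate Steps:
$d{\left(v,D \right)} = -5 + D$
$G = \frac{1}{4826809}$ ($G = \frac{1}{\left(13^{3}\right)^{2}} = \frac{1}{2197^{2}} = \frac{1}{4826809} \approx 2.0718 \cdot 10^{-7}$)
$\sqrt{\left(-3697 - 6618\right) + G} = \sqrt{\left(-3697 - 6618\right) + \frac{1}{4826809}} = \sqrt{-10315 + \frac{1}{4826809}} = \sqrt{- \frac{49788534834}{4826809}} = \frac{3 i \sqrt{5532059426}}{2197}$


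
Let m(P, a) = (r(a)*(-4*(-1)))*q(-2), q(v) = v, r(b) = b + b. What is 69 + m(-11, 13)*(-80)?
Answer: 16709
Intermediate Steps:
r(b) = 2*b
m(P, a) = -16*a (m(P, a) = ((2*a)*(-4*(-1)))*(-2) = ((2*a)*4)*(-2) = (8*a)*(-2) = -16*a)
69 + m(-11, 13)*(-80) = 69 - 16*13*(-80) = 69 - 208*(-80) = 69 + 16640 = 16709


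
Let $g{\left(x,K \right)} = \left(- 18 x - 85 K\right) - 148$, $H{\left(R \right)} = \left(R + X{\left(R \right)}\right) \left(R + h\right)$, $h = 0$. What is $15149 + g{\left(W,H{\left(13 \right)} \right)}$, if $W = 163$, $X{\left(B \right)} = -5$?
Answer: $3227$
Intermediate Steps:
$H{\left(R \right)} = R \left(-5 + R\right)$ ($H{\left(R \right)} = \left(R - 5\right) \left(R + 0\right) = \left(-5 + R\right) R = R \left(-5 + R\right)$)
$g{\left(x,K \right)} = -148 - 85 K - 18 x$ ($g{\left(x,K \right)} = \left(- 85 K - 18 x\right) - 148 = -148 - 85 K - 18 x$)
$15149 + g{\left(W,H{\left(13 \right)} \right)} = 15149 - \left(3082 + 85 \cdot 13 \left(-5 + 13\right)\right) = 15149 - \left(3082 + 85 \cdot 13 \cdot 8\right) = 15149 - 11922 = 3227$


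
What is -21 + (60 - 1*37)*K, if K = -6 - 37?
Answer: -1010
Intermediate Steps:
K = -43
-21 + (60 - 1*37)*K = -21 + (60 - 1*37)*(-43) = -21 + (60 - 37)*(-43) = -21 + 23*(-43) = -21 - 989 = -1010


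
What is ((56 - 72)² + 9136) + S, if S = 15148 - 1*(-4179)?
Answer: 28719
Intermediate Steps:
S = 19327 (S = 15148 + 4179 = 19327)
((56 - 72)² + 9136) + S = ((56 - 72)² + 9136) + 19327 = ((-16)² + 9136) + 19327 = (256 + 9136) + 19327 = 9392 + 19327 = 28719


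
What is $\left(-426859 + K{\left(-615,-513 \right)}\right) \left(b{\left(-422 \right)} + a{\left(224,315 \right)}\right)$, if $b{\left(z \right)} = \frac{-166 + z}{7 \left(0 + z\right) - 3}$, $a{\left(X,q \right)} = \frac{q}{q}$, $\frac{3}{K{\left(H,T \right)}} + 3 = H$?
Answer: $- \frac{311722325475}{609142} \approx -5.1174 \cdot 10^{5}$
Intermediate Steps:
$K{\left(H,T \right)} = \frac{3}{-3 + H}$
$a{\left(X,q \right)} = 1$
$b{\left(z \right)} = \frac{-166 + z}{-3 + 7 z}$ ($b{\left(z \right)} = \frac{-166 + z}{7 z - 3} = \frac{-166 + z}{-3 + 7 z}$)
$\left(-426859 + K{\left(-615,-513 \right)}\right) \left(b{\left(-422 \right)} + a{\left(224,315 \right)}\right) = \left(-426859 + \frac{3}{-3 - 615}\right) \left(\frac{-166 - 422}{-3 + 7 \left(-422\right)} + 1\right) = \left(-426859 + \frac{3}{-618}\right) \left(\frac{1}{-3 - 2954} \left(-588\right) + 1\right) = \left(-426859 + 3 \left(- \frac{1}{618}\right)\right) \left(\frac{1}{-2957} \left(-588\right) + 1\right) = \left(-426859 - \frac{1}{206}\right) \left(\left(- \frac{1}{2957}\right) \left(-588\right) + 1\right) = - \frac{87932955 \left(\frac{588}{2957} + 1\right)}{206} = \left(- \frac{87932955}{206}\right) \frac{3545}{2957} = - \frac{311722325475}{609142}$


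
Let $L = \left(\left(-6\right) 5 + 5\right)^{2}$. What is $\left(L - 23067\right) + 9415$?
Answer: $-13027$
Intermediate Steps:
$L = 625$ ($L = \left(-30 + 5\right)^{2} = \left(-25\right)^{2} = 625$)
$\left(L - 23067\right) + 9415 = \left(625 - 23067\right) + 9415 = -22442 + 9415 = -13027$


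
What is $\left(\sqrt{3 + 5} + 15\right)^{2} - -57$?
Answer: $290 + 60 \sqrt{2} \approx 374.85$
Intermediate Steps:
$\left(\sqrt{3 + 5} + 15\right)^{2} - -57 = \left(\sqrt{8} + 15\right)^{2} + 57 = \left(2 \sqrt{2} + 15\right)^{2} + 57 = \left(15 + 2 \sqrt{2}\right)^{2} + 57 = 57 + \left(15 + 2 \sqrt{2}\right)^{2}$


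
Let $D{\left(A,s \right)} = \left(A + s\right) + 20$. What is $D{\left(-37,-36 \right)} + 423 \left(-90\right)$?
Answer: $-38123$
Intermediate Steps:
$D{\left(A,s \right)} = 20 + A + s$
$D{\left(-37,-36 \right)} + 423 \left(-90\right) = \left(20 - 37 - 36\right) + 423 \left(-90\right) = -53 - 38070 = -38123$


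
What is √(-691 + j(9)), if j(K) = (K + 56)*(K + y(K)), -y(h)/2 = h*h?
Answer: 2*I*√2659 ≈ 103.13*I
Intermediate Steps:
y(h) = -2*h² (y(h) = -2*h*h = -2*h²)
j(K) = (56 + K)*(K - 2*K²) (j(K) = (K + 56)*(K - 2*K²) = (56 + K)*(K - 2*K²))
√(-691 + j(9)) = √(-691 + 9*(56 - 111*9 - 2*9²)) = √(-691 + 9*(56 - 999 - 2*81)) = √(-691 + 9*(56 - 999 - 162)) = √(-691 + 9*(-1105)) = √(-691 - 9945) = √(-10636) = 2*I*√2659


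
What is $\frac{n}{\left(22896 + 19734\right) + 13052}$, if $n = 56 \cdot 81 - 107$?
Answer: $\frac{4429}{55682} \approx 0.079541$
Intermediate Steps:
$n = 4429$ ($n = 4536 - 107 = 4429$)
$\frac{n}{\left(22896 + 19734\right) + 13052} = \frac{4429}{\left(22896 + 19734\right) + 13052} = \frac{4429}{42630 + 13052} = \frac{4429}{55682}$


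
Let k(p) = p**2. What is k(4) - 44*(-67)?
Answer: 2964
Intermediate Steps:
k(4) - 44*(-67) = 4**2 - 44*(-67) = 16 + 2948 = 2964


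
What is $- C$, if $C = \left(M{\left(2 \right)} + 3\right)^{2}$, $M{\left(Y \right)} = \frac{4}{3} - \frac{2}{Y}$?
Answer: $- \frac{100}{9} \approx -11.111$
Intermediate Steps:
$M{\left(Y \right)} = \frac{4}{3} - \frac{2}{Y}$ ($M{\left(Y \right)} = 4 \cdot \frac{1}{3} - \frac{2}{Y} = \frac{4}{3} - \frac{2}{Y}$)
$C = \frac{100}{9}$ ($C = \left(\left(\frac{4}{3} - \frac{2}{2}\right) + 3\right)^{2} = \left(\left(\frac{4}{3} - 1\right) + 3\right)^{2} = \left(\frac{1}{3} + 3\right)^{2} = \left(\frac{10}{3}\right)^{2} = \frac{100}{9} \approx 11.111$)
$- C = \left(-1\right) \frac{100}{9} = - \frac{100}{9}$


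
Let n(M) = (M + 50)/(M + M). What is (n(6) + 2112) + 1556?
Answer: 11018/3 ≈ 3672.7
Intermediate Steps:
n(M) = (50 + M)/(2*M) (n(M) = (50 + M)/((2*M)) = (50 + M)*(1/(2*M)) = (50 + M)/(2*M))
(n(6) + 2112) + 1556 = ((½)*(50 + 6)/6 + 2112) + 1556 = ((½)*(⅙)*56 + 2112) + 1556 = (14/3 + 2112) + 1556 = 6350/3 + 1556 = 11018/3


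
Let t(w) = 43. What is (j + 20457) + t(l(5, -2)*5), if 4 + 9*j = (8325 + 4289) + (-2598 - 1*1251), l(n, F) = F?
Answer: 193261/9 ≈ 21473.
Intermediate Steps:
j = 8761/9 (j = -4/9 + ((8325 + 4289) + (-2598 - 1*1251))/9 = -4/9 + (12614 + (-2598 - 1251))/9 = -4/9 + (12614 - 3849)/9 = -4/9 + (1/9)*8765 = -4/9 + 8765/9 = 8761/9 ≈ 973.44)
(j + 20457) + t(l(5, -2)*5) = (8761/9 + 20457) + 43 = 192874/9 + 43 = 193261/9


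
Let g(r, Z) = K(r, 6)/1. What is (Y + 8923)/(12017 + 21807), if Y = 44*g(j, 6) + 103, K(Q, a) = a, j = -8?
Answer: 4645/16912 ≈ 0.27466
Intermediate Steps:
g(r, Z) = 6 (g(r, Z) = 6/1 = 6*1 = 6)
Y = 367 (Y = 44*6 + 103 = 264 + 103 = 367)
(Y + 8923)/(12017 + 21807) = (367 + 8923)/(12017 + 21807) = 9290/33824 = 9290*(1/33824) = 4645/16912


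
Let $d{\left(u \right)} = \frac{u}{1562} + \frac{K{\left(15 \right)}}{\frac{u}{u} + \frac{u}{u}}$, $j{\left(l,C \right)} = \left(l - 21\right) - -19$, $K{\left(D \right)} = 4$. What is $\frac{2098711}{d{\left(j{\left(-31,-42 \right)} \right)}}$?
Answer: $\frac{298016962}{281} \approx 1.0606 \cdot 10^{6}$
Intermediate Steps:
$j{\left(l,C \right)} = -2 + l$ ($j{\left(l,C \right)} = \left(-21 + l\right) + 19 = -2 + l$)
$d{\left(u \right)} = 2 + \frac{u}{1562}$ ($d{\left(u \right)} = \frac{u}{1562} + \frac{4}{\frac{u}{u} + \frac{u}{u}} = u \frac{1}{1562} + \frac{4}{1 + 1} = \frac{u}{1562} + \frac{4}{2} = \frac{u}{1562} + 4 \cdot \frac{1}{2} = \frac{u}{1562} + 2 = 2 + \frac{u}{1562}$)
$\frac{2098711}{d{\left(j{\left(-31,-42 \right)} \right)}} = \frac{2098711}{2 + \frac{-2 - 31}{1562}} = \frac{2098711}{2 + \frac{1}{1562} \left(-33\right)} = \frac{2098711}{2 - \frac{3}{142}} = \frac{2098711}{\frac{281}{142}} = 2098711 \cdot \frac{142}{281} = \frac{298016962}{281}$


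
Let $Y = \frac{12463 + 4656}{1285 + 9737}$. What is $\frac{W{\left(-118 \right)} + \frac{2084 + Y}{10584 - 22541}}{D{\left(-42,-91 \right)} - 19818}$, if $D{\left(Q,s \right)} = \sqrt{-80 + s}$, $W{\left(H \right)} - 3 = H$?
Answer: $\frac{5570635445959}{958536628828295} + \frac{15178843177 i \sqrt{19}}{17253659318909310} \approx 0.0058116 + 3.8347 \cdot 10^{-6} i$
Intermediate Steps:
$W{\left(H \right)} = 3 + H$
$Y = \frac{17119}{11022} \approx 1.5532$
$\frac{W{\left(-118 \right)} + \frac{2084 + Y}{10584 - 22541}}{D{\left(-42,-91 \right)} - 19818} = \frac{\left(3 - 118\right) + \frac{2084 + \frac{17119}{11022}}{10584 - 22541}}{\sqrt{-80 - 91} - 19818} = \frac{-115 + \frac{22986967}{11022 \left(-11957\right)}}{\sqrt{-171} - 19818} = \frac{-115 + \frac{22986967}{11022} \left(- \frac{1}{11957}\right)}{3 i \sqrt{19} - 19818} = \frac{-115 - \frac{22986967}{131790054}}{-19818 + 3 i \sqrt{19}} = - \frac{15178843177}{131790054 \left(-19818 + 3 i \sqrt{19}\right)}$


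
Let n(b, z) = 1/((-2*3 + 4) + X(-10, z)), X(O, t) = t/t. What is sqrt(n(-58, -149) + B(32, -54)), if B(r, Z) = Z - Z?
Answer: I ≈ 1.0*I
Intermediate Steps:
X(O, t) = 1
n(b, z) = -1 (n(b, z) = 1/((-2*3 + 4) + 1) = 1/((-6 + 4) + 1) = 1/(-2 + 1) = 1/(-1) = -1)
B(r, Z) = 0
sqrt(n(-58, -149) + B(32, -54)) = sqrt(-1 + 0) = sqrt(-1) = I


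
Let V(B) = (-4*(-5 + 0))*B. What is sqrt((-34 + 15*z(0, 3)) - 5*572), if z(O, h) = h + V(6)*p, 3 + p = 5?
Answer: sqrt(751) ≈ 27.404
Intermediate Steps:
p = 2 (p = -3 + 5 = 2)
V(B) = 20*B (V(B) = (-4*(-5))*B = 20*B)
z(O, h) = 240 + h (z(O, h) = h + (20*6)*2 = h + 120*2 = h + 240 = 240 + h)
sqrt((-34 + 15*z(0, 3)) - 5*572) = sqrt((-34 + 15*(240 + 3)) - 5*572) = sqrt((-34 + 15*243) - 2860) = sqrt((-34 + 3645) - 2860) = sqrt(3611 - 2860) = sqrt(751)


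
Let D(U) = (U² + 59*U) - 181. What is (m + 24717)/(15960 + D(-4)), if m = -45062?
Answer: -20345/15559 ≈ -1.3076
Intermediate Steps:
D(U) = -181 + U² + 59*U
(m + 24717)/(15960 + D(-4)) = (-45062 + 24717)/(15960 + (-181 + (-4)² + 59*(-4))) = -20345/(15960 + (-181 + 16 - 236)) = -20345/(15960 - 401) = -20345/15559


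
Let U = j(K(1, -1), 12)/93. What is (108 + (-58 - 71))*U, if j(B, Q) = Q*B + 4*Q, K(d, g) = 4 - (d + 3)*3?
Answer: 336/31 ≈ 10.839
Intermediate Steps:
K(d, g) = -5 - 3*d (K(d, g) = 4 - (3 + d)*3 = 4 - (9 + 3*d) = 4 + (-9 - 3*d) = -5 - 3*d)
j(B, Q) = 4*Q + B*Q (j(B, Q) = B*Q + 4*Q = 4*Q + B*Q)
U = -16/31 (U = (12*(4 + (-5 - 3*1)))/93 = (12*(4 + (-5 - 3)))*(1/93) = (12*(4 - 8))*(1/93) = (12*(-4))*(1/93) = -48*1/93 = -16/31 ≈ -0.51613)
(108 + (-58 - 71))*U = (108 + (-58 - 71))*(-16/31) = (108 - 129)*(-16/31) = -21*(-16/31) = 336/31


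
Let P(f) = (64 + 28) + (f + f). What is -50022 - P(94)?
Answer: -50302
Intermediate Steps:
P(f) = 92 + 2*f
-50022 - P(94) = -50022 - (92 + 2*94) = -50022 - (92 + 188) = -50022 - 1*280 = -50022 - 280 = -50302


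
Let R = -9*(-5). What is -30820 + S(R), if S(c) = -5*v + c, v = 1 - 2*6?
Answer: -30720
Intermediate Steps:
v = -11 (v = 1 - 12 = -11)
R = 45
S(c) = 55 + c (S(c) = -5*(-11) + c = 55 + c)
-30820 + S(R) = -30820 + (55 + 45) = -30820 + 100 = -30720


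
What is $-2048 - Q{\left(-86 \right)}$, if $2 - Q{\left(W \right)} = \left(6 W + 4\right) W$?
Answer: $41982$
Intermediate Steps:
$Q{\left(W \right)} = 2 - W \left(4 + 6 W\right)$ ($Q{\left(W \right)} = 2 - \left(6 W + 4\right) W = 2 - \left(4 + 6 W\right) W = 2 - W \left(4 + 6 W\right)$)
$-2048 - Q{\left(-86 \right)} = -2048 - \left(2 - 6 \left(-86\right)^{2} - -344\right) = -2048 - \left(2 - 44376 + 344\right) = -2048 - -44030 = -2048 + 44030 = 41982$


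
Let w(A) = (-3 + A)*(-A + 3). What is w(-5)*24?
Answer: -1536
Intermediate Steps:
w(A) = (-3 + A)*(3 - A)
w(-5)*24 = (-9 - 1*(-5)² + 6*(-5))*24 = (-9 - 1*25 - 30)*24 = (-9 - 25 - 30)*24 = -64*24 = -1536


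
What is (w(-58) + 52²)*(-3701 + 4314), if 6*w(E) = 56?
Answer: 4989820/3 ≈ 1.6633e+6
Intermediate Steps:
w(E) = 28/3 (w(E) = (⅙)*56 = 28/3)
(w(-58) + 52²)*(-3701 + 4314) = (28/3 + 52²)*(-3701 + 4314) = (28/3 + 2704)*613 = (8140/3)*613 = 4989820/3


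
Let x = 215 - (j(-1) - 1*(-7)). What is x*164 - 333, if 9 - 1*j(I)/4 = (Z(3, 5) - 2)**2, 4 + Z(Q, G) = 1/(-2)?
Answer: 55591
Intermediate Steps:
Z(Q, G) = -9/2 (Z(Q, G) = -4 + 1/(-2) = -4 - 1/2 = -9/2)
j(I) = -133 (j(I) = 36 - 4*(-9/2 - 2)**2 = 36 - 4*(-13/2)**2 = 36 - 4*169/4 = 36 - 169 = -133)
x = 341 (x = 215 - (-133 - 1*(-7)) = 215 - (-133 + 7) = 215 - 1*(-126) = 215 + 126 = 341)
x*164 - 333 = 341*164 - 333 = 55924 - 333 = 55591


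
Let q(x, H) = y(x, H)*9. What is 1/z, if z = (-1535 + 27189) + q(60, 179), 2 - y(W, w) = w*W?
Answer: -1/70988 ≈ -1.4087e-5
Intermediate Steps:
y(W, w) = 2 - W*w (y(W, w) = 2 - w*W = 2 - W*w)
q(x, H) = 18 - 9*H*x (q(x, H) = (2 - x*H)*9 = (2 - H*x)*9 = 18 - 9*H*x)
z = -70988 (z = (-1535 + 27189) + (18 - 9*179*60) = 25654 + (18 - 96660) = 25654 - 96642 = -70988)
1/z = 1/(-70988) = -1/70988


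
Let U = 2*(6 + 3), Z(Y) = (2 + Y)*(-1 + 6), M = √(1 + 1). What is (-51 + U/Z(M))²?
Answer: 56331/25 + 4266*√2/25 ≈ 2494.6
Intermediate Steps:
M = √2 ≈ 1.4142
Z(Y) = 10 + 5*Y (Z(Y) = (2 + Y)*5 = 10 + 5*Y)
U = 18 (U = 2*9 = 18)
(-51 + U/Z(M))² = (-51 + 18/(10 + 5*√2))²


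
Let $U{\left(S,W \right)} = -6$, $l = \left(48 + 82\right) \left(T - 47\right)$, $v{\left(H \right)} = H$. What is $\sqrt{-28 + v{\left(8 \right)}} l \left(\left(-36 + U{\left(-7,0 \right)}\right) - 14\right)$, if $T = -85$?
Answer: $1921920 i \sqrt{5} \approx 4.2975 \cdot 10^{6} i$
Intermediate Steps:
$l = -17160$ ($l = \left(48 + 82\right) \left(-85 - 47\right) = 130 \left(-132\right) = -17160$)
$\sqrt{-28 + v{\left(8 \right)}} l \left(\left(-36 + U{\left(-7,0 \right)}\right) - 14\right) = \sqrt{-28 + 8} \left(-17160\right) \left(\left(-36 - 6\right) - 14\right) = \sqrt{-20} \left(-17160\right) \left(-42 - 14\right) = 2 i \sqrt{5} \left(-17160\right) \left(-56\right) = - 34320 i \sqrt{5} \left(-56\right) = 1921920 i \sqrt{5}$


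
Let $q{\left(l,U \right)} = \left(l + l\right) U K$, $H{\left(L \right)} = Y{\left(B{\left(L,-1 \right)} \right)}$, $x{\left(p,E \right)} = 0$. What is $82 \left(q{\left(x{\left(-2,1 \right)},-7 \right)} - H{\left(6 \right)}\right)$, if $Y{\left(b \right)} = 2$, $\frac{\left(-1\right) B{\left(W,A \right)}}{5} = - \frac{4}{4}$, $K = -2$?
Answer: $-164$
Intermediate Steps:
$B{\left(W,A \right)} = 5$ ($B{\left(W,A \right)} = - 5 \left(- \frac{4}{4}\right) = - 5 \left(\left(-4\right) \frac{1}{4}\right) = \left(-5\right) \left(-1\right) = 5$)
$H{\left(L \right)} = 2$
$q{\left(l,U \right)} = - 4 U l$ ($q{\left(l,U \right)} = \left(l + l\right) U \left(-2\right) = 2 l U \left(-2\right) = 2 U l \left(-2\right) = - 4 U l$)
$82 \left(q{\left(x{\left(-2,1 \right)},-7 \right)} - H{\left(6 \right)}\right) = 82 \left(\left(-4\right) \left(-7\right) 0 - 2\right) = 82 \left(0 - 2\right) = 82 \left(-2\right) = -164$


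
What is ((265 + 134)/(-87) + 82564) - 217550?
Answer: -3914727/29 ≈ -1.3499e+5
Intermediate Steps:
((265 + 134)/(-87) + 82564) - 217550 = (399*(-1/87) + 82564) - 217550 = (-133/29 + 82564) - 217550 = 2394223/29 - 217550 = -3914727/29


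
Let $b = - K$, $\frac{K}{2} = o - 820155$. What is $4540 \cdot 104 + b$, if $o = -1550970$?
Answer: $5214410$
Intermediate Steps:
$K = -4742250$ ($K = 2 \left(-1550970 - 820155\right) = 2 \left(-2371125\right) = -4742250$)
$b = 4742250$ ($b = \left(-1\right) \left(-4742250\right) = 4742250$)
$4540 \cdot 104 + b = 4540 \cdot 104 + 4742250 = 472160 + 4742250 = 5214410$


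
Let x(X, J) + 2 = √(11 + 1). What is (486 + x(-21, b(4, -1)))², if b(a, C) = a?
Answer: 234268 + 1936*√3 ≈ 2.3762e+5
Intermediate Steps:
x(X, J) = -2 + 2*√3 (x(X, J) = -2 + √(11 + 1) = -2 + √12 = -2 + 2*√3)
(486 + x(-21, b(4, -1)))² = (486 + (-2 + 2*√3))² = (484 + 2*√3)²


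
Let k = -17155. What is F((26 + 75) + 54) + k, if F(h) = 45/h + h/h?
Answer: -531765/31 ≈ -17154.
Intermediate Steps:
F(h) = 1 + 45/h (F(h) = 45/h + 1 = 1 + 45/h)
F((26 + 75) + 54) + k = (45 + ((26 + 75) + 54))/((26 + 75) + 54) - 17155 = (45 + (101 + 54))/(101 + 54) - 17155 = (45 + 155)/155 - 17155 = (1/155)*200 - 17155 = 40/31 - 17155 = -531765/31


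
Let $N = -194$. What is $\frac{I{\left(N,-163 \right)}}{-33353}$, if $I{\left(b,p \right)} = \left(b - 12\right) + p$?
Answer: $\frac{369}{33353} \approx 0.011063$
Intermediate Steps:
$I{\left(b,p \right)} = -12 + b + p$ ($I{\left(b,p \right)} = \left(-12 + b\right) + p = -12 + b + p$)
$\frac{I{\left(N,-163 \right)}}{-33353} = \frac{-12 - 194 - 163}{-33353} = \left(-369\right) \left(- \frac{1}{33353}\right) = \frac{369}{33353}$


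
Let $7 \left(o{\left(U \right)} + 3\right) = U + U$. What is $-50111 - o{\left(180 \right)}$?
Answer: $- \frac{351116}{7} \approx -50159.0$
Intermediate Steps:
$o{\left(U \right)} = -3 + \frac{2 U}{7}$ ($o{\left(U \right)} = -3 + \frac{U + U}{7} = -3 + \frac{2 U}{7}$)
$-50111 - o{\left(180 \right)} = -50111 - \left(-3 + \frac{2}{7} \cdot 180\right) = -50111 - \left(-3 + \frac{360}{7}\right) = -50111 - \frac{339}{7} = - \frac{351116}{7}$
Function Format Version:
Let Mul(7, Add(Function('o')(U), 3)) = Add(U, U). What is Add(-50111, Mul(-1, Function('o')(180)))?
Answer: Rational(-351116, 7) ≈ -50159.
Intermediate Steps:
Function('o')(U) = Add(-3, Mul(Rational(2, 7), U)) (Function('o')(U) = Add(-3, Mul(Rational(1, 7), Add(U, U))) = Add(-3, Mul(Rational(1, 7), Mul(2, U))) = Add(-3, Mul(Rational(2, 7), U)))
Add(-50111, Mul(-1, Function('o')(180))) = Add(-50111, Mul(-1, Add(-3, Mul(Rational(2, 7), 180)))) = Add(-50111, Mul(-1, Add(-3, Rational(360, 7)))) = Add(-50111, Mul(-1, Rational(339, 7))) = Add(-50111, Rational(-339, 7)) = Rational(-351116, 7)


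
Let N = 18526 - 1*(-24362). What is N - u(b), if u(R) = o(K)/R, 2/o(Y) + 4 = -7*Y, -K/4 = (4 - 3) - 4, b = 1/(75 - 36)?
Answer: 1887111/44 ≈ 42889.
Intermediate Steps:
N = 42888 (N = 18526 + 24362 = 42888)
b = 1/39 ≈ 0.025641
K = 12 (K = -4*((4 - 3) - 4) = -4*(1 - 4) = -4*(-3) = 12)
o(Y) = 2/(-4 - 7*Y)
u(R) = -1/(44*R) (u(R) = (-2/(4 + 7*12))/R = (-2/(4 + 84))/R = (-2/88)/R = (-2*1/88)/R = -1/(44*R))
N - u(b) = 42888 - (-1)/(44*1/39) = 42888 - (-1)*39/44 = 42888 - 1*(-39/44) = 42888 + 39/44 = 1887111/44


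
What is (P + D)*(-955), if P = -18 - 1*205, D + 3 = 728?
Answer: -479410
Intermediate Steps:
D = 725 (D = -3 + 728 = 725)
P = -223 (P = -18 - 205 = -223)
(P + D)*(-955) = (-223 + 725)*(-955) = 502*(-955) = -479410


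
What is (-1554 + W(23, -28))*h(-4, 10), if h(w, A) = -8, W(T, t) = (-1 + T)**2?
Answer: 8560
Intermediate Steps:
(-1554 + W(23, -28))*h(-4, 10) = (-1554 + (-1 + 23)**2)*(-8) = (-1554 + 22**2)*(-8) = (-1554 + 484)*(-8) = -1070*(-8) = 8560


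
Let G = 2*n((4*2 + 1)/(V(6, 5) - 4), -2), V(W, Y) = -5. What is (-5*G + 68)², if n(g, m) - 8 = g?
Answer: 4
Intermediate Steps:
n(g, m) = 8 + g
G = 14 (G = 2*(8 + (4*2 + 1)/(-5 - 4)) = 2*(8 + (8 + 1)/(-9)) = 2*(8 + 9*(-⅑)) = 2*(8 - 1) = 2*7 = 14)
(-5*G + 68)² = (-5*14 + 68)² = (-70 + 68)² = (-2)² = 4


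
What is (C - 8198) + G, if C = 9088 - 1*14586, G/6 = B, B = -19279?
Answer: -129370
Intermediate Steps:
G = -115674 (G = 6*(-19279) = -115674)
C = -5498 (C = 9088 - 14586 = -5498)
(C - 8198) + G = (-5498 - 8198) - 115674 = -13696 - 115674 = -129370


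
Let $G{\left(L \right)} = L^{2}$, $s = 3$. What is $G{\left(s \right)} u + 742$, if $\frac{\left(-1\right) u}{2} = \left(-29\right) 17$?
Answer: $9616$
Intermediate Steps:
$u = 986$ ($u = - 2 \left(\left(-29\right) 17\right) = \left(-2\right) \left(-493\right) = 986$)
$G{\left(s \right)} u + 742 = 3^{2} \cdot 986 + 742 = 9 \cdot 986 + 742 = 8874 + 742 = 9616$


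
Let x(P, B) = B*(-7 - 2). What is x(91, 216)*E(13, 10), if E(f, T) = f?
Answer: -25272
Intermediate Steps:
x(P, B) = -9*B (x(P, B) = B*(-9) = -9*B)
x(91, 216)*E(13, 10) = -9*216*13 = -1944*13 = -25272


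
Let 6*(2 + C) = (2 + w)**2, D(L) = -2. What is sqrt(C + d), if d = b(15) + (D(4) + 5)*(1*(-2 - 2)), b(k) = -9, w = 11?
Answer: sqrt(186)/6 ≈ 2.2730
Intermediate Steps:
C = 157/6 (C = -2 + (2 + 11)**2/6 = -2 + (1/6)*13**2 = -2 + (1/6)*169 = -2 + 169/6 = 157/6 ≈ 26.167)
d = -21 (d = -9 + (-2 + 5)*(1*(-2 - 2)) = -9 + 3*(1*(-4)) = -9 + 3*(-4) = -9 - 12 = -21)
sqrt(C + d) = sqrt(157/6 - 21) = sqrt(31/6) = sqrt(186)/6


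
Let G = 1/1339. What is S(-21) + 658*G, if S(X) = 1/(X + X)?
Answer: 26297/56238 ≈ 0.46760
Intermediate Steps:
S(X) = 1/(2*X)
G = 1/1339 ≈ 0.00074683
S(-21) + 658*G = (1/2)/(-21) + 658*(1/1339) = (1/2)*(-1/21) + 658/1339 = -1/42 + 658/1339 = 26297/56238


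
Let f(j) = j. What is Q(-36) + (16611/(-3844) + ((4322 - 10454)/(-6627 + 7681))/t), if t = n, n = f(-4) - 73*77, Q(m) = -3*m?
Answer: 12703621103/122527500 ≈ 103.68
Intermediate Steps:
n = -5625 (n = -4 - 73*77 = -4 - 5621 = -5625)
t = -5625
Q(-36) + (16611/(-3844) + ((4322 - 10454)/(-6627 + 7681))/t) = -3*(-36) + (16611/(-3844) + ((4322 - 10454)/(-6627 + 7681))/(-5625)) = 108 + (16611*(-1/3844) - 6132/1054*(-1/5625)) = 108 + (-16611/3844 - 6132*1/1054*(-1/5625)) = 108 + (-16611/3844 - 3066/527*(-1/5625)) = 108 + (-16611/3844 + 1022/988125) = 108 - 529348897/122527500 = 12703621103/122527500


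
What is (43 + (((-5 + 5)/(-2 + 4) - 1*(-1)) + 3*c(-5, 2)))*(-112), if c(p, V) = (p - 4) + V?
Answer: -2576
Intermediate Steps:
c(p, V) = -4 + V + p (c(p, V) = (-4 + p) + V = -4 + V + p)
(43 + (((-5 + 5)/(-2 + 4) - 1*(-1)) + 3*c(-5, 2)))*(-112) = (43 + (((-5 + 5)/(-2 + 4) - 1*(-1)) + 3*(-4 + 2 - 5)))*(-112) = (43 + ((0/2 + 1) + 3*(-7)))*(-112) = (43 + ((0*(1/2) + 1) - 21))*(-112) = (43 + ((0 + 1) - 21))*(-112) = (43 + (1 - 21))*(-112) = (43 - 20)*(-112) = 23*(-112) = -2576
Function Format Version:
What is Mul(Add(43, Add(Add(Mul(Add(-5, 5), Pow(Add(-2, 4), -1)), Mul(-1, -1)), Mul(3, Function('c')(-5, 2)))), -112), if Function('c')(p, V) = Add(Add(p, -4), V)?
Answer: -2576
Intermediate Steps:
Function('c')(p, V) = Add(-4, V, p) (Function('c')(p, V) = Add(Add(-4, p), V) = Add(-4, V, p))
Mul(Add(43, Add(Add(Mul(Add(-5, 5), Pow(Add(-2, 4), -1)), Mul(-1, -1)), Mul(3, Function('c')(-5, 2)))), -112) = Mul(Add(43, Add(Add(Mul(Add(-5, 5), Pow(Add(-2, 4), -1)), Mul(-1, -1)), Mul(3, Add(-4, 2, -5)))), -112) = Mul(Add(43, Add(Add(Mul(0, Pow(2, -1)), 1), Mul(3, -7))), -112) = Mul(Add(43, Add(Add(Mul(0, Rational(1, 2)), 1), -21)), -112) = Mul(Add(43, Add(Add(0, 1), -21)), -112) = Mul(Add(43, Add(1, -21)), -112) = Mul(Add(43, -20), -112) = Mul(23, -112) = -2576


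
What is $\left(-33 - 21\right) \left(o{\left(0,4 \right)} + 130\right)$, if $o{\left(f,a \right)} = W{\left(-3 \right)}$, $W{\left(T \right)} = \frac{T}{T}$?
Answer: $-7074$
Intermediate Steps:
$W{\left(T \right)} = 1$
$o{\left(f,a \right)} = 1$
$\left(-33 - 21\right) \left(o{\left(0,4 \right)} + 130\right) = \left(-33 - 21\right) \left(1 + 130\right) = \left(-33 - 21\right) 131 = \left(-54\right) 131 = -7074$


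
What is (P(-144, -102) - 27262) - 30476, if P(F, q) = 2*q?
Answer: -57942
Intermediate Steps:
(P(-144, -102) - 27262) - 30476 = (2*(-102) - 27262) - 30476 = (-204 - 27262) - 30476 = -27466 - 30476 = -57942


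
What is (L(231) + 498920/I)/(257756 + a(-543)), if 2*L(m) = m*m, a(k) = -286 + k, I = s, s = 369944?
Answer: 2467697453/23762150522 ≈ 0.10385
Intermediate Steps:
I = 369944
L(m) = m²/2 (L(m) = (m*m)/2 = m²/2)
(L(231) + 498920/I)/(257756 + a(-543)) = ((½)*231² + 498920/369944)/(257756 + (-286 - 543)) = ((½)*53361 + 498920*(1/369944))/(257756 - 829) = (53361/2 + 62365/46243)/256927 = (2467697453/92486)*(1/256927) = 2467697453/23762150522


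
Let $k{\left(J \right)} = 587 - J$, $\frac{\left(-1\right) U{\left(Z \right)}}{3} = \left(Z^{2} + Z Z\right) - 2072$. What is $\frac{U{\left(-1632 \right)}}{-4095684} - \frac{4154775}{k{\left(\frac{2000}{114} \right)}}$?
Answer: $- \frac{80785856856679}{11078483913} \approx -7292.1$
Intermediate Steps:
$U{\left(Z \right)} = 6216 - 6 Z^{2}$ ($U{\left(Z \right)} = - 3 \left(\left(Z^{2} + Z Z\right) - 2072\right) = - 3 \left(\left(Z^{2} + Z^{2}\right) - 2072\right) = - 3 \left(2 Z^{2} - 2072\right) = - 3 \left(-2072 + 2 Z^{2}\right) = 6216 - 6 Z^{2}$)
$\frac{U{\left(-1632 \right)}}{-4095684} - \frac{4154775}{k{\left(\frac{2000}{114} \right)}} = \frac{6216 - 6 \left(-1632\right)^{2}}{-4095684} - \frac{4154775}{587 - \frac{2000}{114}} = \left(6216 - 15980544\right) \left(- \frac{1}{4095684}\right) - \frac{4154775}{587 - 2000 \cdot \frac{1}{114}} = \left(6216 - 15980544\right) \left(- \frac{1}{4095684}\right) - \frac{4154775}{587 - \frac{1000}{57}} = \left(-15974328\right) \left(- \frac{1}{4095684}\right) - \frac{4154775}{587 - \frac{1000}{57}} = \frac{1331194}{341307} - \frac{4154775}{\frac{32459}{57}} = \frac{1331194}{341307} - \frac{236822175}{32459} = - \frac{80785856856679}{11078483913}$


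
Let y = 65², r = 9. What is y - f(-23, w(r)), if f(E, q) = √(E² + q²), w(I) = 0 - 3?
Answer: 4225 - √538 ≈ 4201.8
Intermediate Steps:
w(I) = -3
y = 4225
y - f(-23, w(r)) = 4225 - √((-23)² + (-3)²) = 4225 - √(529 + 9) = 4225 - √538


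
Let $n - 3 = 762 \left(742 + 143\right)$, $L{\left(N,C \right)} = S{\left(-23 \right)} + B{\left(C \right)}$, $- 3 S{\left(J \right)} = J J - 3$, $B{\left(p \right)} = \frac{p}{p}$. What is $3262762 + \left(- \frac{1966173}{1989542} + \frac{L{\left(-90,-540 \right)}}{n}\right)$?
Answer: $\frac{13132874814812773423}{4025080221498} \approx 3.2628 \cdot 10^{6}$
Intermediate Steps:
$B{\left(p \right)} = 1$
$S{\left(J \right)} = 1 - \frac{J^{2}}{3}$ ($S{\left(J \right)} = - \frac{J J - 3}{3} = - \frac{J^{2} - 3}{3} = - \frac{-3 + J^{2}}{3} = 1 - \frac{J^{2}}{3}$)
$L{\left(N,C \right)} = - \frac{523}{3}$ ($L{\left(N,C \right)} = \left(1 - \frac{\left(-23\right)^{2}}{3}\right) + 1 = \left(1 - \frac{529}{3}\right) + 1 = - \frac{526}{3} + 1 = - \frac{523}{3}$)
$n = 674373$ ($n = 3 + 762 \left(742 + 143\right) = 3 + 762 \cdot 885 = 3 + 674370 = 674373$)
$3262762 + \left(- \frac{1966173}{1989542} + \frac{L{\left(-90,-540 \right)}}{n}\right) = 3262762 - \left(\frac{523}{2023119} + \frac{1966173}{1989542}\right) = 3262762 - \frac{3978842484053}{4025080221498} = \frac{13132874814812773423}{4025080221498}$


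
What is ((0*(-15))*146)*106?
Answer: 0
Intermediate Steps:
((0*(-15))*146)*106 = (0*146)*106 = 0*106 = 0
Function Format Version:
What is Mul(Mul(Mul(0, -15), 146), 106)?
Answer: 0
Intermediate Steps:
Mul(Mul(Mul(0, -15), 146), 106) = Mul(Mul(0, 146), 106) = Mul(0, 106) = 0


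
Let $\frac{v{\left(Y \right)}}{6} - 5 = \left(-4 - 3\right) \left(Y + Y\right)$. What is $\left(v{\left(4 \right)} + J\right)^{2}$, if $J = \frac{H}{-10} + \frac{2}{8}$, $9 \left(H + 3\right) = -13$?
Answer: $\frac{120802081}{1296} \approx 93212.0$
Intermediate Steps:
$H = - \frac{40}{9}$ ($H = -3 + \frac{1}{9} \left(-13\right) = -3 - \frac{13}{9} = - \frac{40}{9} \approx -4.4444$)
$J = \frac{25}{36}$ ($J = - \frac{40}{9 \left(-10\right)} + \frac{2}{8} = \left(- \frac{40}{9}\right) \left(- \frac{1}{10}\right) + 2 \cdot \frac{1}{8} = \frac{4}{9} + \frac{1}{4} = \frac{25}{36} \approx 0.69444$)
$v{\left(Y \right)} = 30 - 84 Y$ ($v{\left(Y \right)} = 30 + 6 \left(-4 - 3\right) \left(Y + Y\right) = 30 + 6 \left(- 7 \cdot 2 Y\right) = 30 + 6 \left(- 14 Y\right) = 30 - 84 Y$)
$\left(v{\left(4 \right)} + J\right)^{2} = \left(\left(30 - 336\right) + \frac{25}{36}\right)^{2} = \left(-306 + \frac{25}{36}\right)^{2} = \left(- \frac{10991}{36}\right)^{2} = \frac{120802081}{1296}$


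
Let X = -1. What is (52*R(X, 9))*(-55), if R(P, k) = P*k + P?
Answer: 28600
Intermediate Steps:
R(P, k) = P + P*k
(52*R(X, 9))*(-55) = (52*(-(1 + 9)))*(-55) = (52*(-1*10))*(-55) = (52*(-10))*(-55) = -520*(-55) = 28600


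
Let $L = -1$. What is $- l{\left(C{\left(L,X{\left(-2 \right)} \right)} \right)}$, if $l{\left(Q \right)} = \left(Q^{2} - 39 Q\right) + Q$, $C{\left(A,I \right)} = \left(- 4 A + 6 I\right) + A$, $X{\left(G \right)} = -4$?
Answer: $-1239$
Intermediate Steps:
$C{\left(A,I \right)} = - 3 A + 6 I$
$l{\left(Q \right)} = Q^{2} - 38 Q$
$- l{\left(C{\left(L,X{\left(-2 \right)} \right)} \right)} = - \left(\left(-3\right) \left(-1\right) + 6 \left(-4\right)\right) \left(-38 + \left(\left(-3\right) \left(-1\right) + 6 \left(-4\right)\right)\right) = - \left(3 - 24\right) \left(-38 + \left(3 - 24\right)\right) = - \left(-21\right) \left(-38 - 21\right) = - \left(-21\right) \left(-59\right) = \left(-1\right) 1239 = -1239$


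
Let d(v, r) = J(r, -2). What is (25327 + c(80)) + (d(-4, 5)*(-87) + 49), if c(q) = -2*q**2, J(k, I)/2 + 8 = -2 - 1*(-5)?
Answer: 13446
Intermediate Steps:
J(k, I) = -10 (J(k, I) = -16 + 2*(-2 - 1*(-5)) = -16 + 2*(-2 + 5) = -16 + 2*3 = -16 + 6 = -10)
d(v, r) = -10
(25327 + c(80)) + (d(-4, 5)*(-87) + 49) = (25327 - 2*80**2) + (-10*(-87) + 49) = (25327 - 2*6400) + (870 + 49) = (25327 - 12800) + 919 = 12527 + 919 = 13446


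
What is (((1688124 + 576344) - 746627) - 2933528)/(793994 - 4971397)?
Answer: 1415687/4177403 ≈ 0.33889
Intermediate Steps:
(((1688124 + 576344) - 746627) - 2933528)/(793994 - 4971397) = ((2264468 - 746627) - 2933528)/(-4177403) = (1517841 - 2933528)*(-1/4177403) = -1415687*(-1/4177403) = 1415687/4177403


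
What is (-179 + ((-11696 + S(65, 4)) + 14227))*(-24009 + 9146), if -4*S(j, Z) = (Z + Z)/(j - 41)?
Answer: -419478449/12 ≈ -3.4957e+7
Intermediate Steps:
S(j, Z) = -Z/(2*(-41 + j)) (S(j, Z) = -(Z + Z)/(4*(j - 41)) = -2*Z/(4*(-41 + j)) = -Z/(2*(-41 + j)))
(-179 + ((-11696 + S(65, 4)) + 14227))*(-24009 + 9146) = (-179 + ((-11696 - 1*4/(-82 + 2*65)) + 14227))*(-24009 + 9146) = (-179 + ((-11696 - 1*4/(-82 + 130)) + 14227))*(-14863) = (-179 + ((-11696 - 1*4/48) + 14227))*(-14863) = (-179 + ((-11696 - 1*4*1/48) + 14227))*(-14863) = (-179 + ((-11696 - 1/12) + 14227))*(-14863) = (-179 + (-140353/12 + 14227))*(-14863) = (-179 + 30371/12)*(-14863) = (28223/12)*(-14863) = -419478449/12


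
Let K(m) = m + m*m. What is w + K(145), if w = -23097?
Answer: -1927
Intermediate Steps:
K(m) = m + m**2
w + K(145) = -23097 + 145*(1 + 145) = -23097 + 145*146 = -23097 + 21170 = -1927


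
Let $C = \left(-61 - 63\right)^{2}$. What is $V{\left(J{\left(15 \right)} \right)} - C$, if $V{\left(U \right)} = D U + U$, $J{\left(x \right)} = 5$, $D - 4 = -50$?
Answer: $-15601$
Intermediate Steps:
$D = -46$ ($D = 4 - 50 = -46$)
$V{\left(U \right)} = - 45 U$ ($V{\left(U \right)} = - 46 U + U = - 45 U$)
$C = 15376$ ($C = \left(-124\right)^{2} = 15376$)
$V{\left(J{\left(15 \right)} \right)} - C = \left(-45\right) 5 - 15376 = -225 - 15376 = -15601$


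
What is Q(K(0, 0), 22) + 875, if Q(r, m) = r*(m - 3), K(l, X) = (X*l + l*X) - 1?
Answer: 856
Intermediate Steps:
K(l, X) = -1 + 2*X*l (K(l, X) = (X*l + X*l) - 1 = 2*X*l - 1 = -1 + 2*X*l)
Q(r, m) = r*(-3 + m)
Q(K(0, 0), 22) + 875 = (-1 + 2*0*0)*(-3 + 22) + 875 = (-1 + 0)*19 + 875 = -1*19 + 875 = -19 + 875 = 856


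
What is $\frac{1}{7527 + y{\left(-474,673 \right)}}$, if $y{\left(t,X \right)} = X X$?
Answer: $\frac{1}{460456} \approx 2.1718 \cdot 10^{-6}$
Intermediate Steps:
$y{\left(t,X \right)} = X^{2}$
$\frac{1}{7527 + y{\left(-474,673 \right)}} = \frac{1}{7527 + 673^{2}} = \frac{1}{7527 + 452929} = \frac{1}{460456}$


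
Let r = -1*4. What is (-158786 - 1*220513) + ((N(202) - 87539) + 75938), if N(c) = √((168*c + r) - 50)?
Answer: -390900 + √33882 ≈ -3.9072e+5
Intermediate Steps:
r = -4
N(c) = √(-54 + 168*c) (N(c) = √((168*c - 4) - 50) = √((-4 + 168*c) - 50) = √(-54 + 168*c))
(-158786 - 1*220513) + ((N(202) - 87539) + 75938) = (-158786 - 1*220513) + ((√(-54 + 168*202) - 87539) + 75938) = (-158786 - 220513) + ((√(-54 + 33936) - 87539) + 75938) = -379299 + ((√33882 - 87539) + 75938) = -379299 + ((-87539 + √33882) + 75938) = -379299 + (-11601 + √33882) = -390900 + √33882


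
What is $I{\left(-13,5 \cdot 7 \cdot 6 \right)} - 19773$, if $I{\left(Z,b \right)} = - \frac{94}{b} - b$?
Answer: $- \frac{2098262}{105} \approx -19983.0$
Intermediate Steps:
$I{\left(Z,b \right)} = - b - \frac{94}{b}$
$I{\left(-13,5 \cdot 7 \cdot 6 \right)} - 19773 = \left(- 5 \cdot 7 \cdot 6 - \frac{94}{5 \cdot 7 \cdot 6}\right) - 19773 = \left(- 35 \cdot 6 - \frac{94}{35 \cdot 6}\right) - 19773 = \left(\left(-1\right) 210 - \frac{94}{210}\right) - 19773 = \left(-210 - \frac{47}{105}\right) - 19773 = - \frac{22097}{105} - 19773 = - \frac{2098262}{105}$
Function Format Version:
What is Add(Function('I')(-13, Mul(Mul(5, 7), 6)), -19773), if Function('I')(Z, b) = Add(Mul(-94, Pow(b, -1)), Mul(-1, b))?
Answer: Rational(-2098262, 105) ≈ -19983.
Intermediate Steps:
Function('I')(Z, b) = Add(Mul(-1, b), Mul(-94, Pow(b, -1)))
Add(Function('I')(-13, Mul(Mul(5, 7), 6)), -19773) = Add(Add(Mul(-1, Mul(Mul(5, 7), 6)), Mul(-94, Pow(Mul(Mul(5, 7), 6), -1))), -19773) = Add(Add(Mul(-1, Mul(35, 6)), Mul(-94, Pow(Mul(35, 6), -1))), -19773) = Add(Add(Mul(-1, 210), Mul(-94, Pow(210, -1))), -19773) = Add(Add(-210, Mul(-94, Rational(1, 210))), -19773) = Add(Add(-210, Rational(-47, 105)), -19773) = Add(Rational(-22097, 105), -19773) = Rational(-2098262, 105)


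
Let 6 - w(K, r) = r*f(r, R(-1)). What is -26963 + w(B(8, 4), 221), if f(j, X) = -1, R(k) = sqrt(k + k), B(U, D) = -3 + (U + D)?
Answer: -26736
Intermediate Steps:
B(U, D) = -3 + D + U (B(U, D) = -3 + (D + U) = -3 + D + U)
R(k) = sqrt(2)*sqrt(k) (R(k) = sqrt(2*k) = sqrt(2)*sqrt(k))
w(K, r) = 6 + r (w(K, r) = 6 - r*(-1) = 6 - (-1)*r = 6 + r)
-26963 + w(B(8, 4), 221) = -26963 + (6 + 221) = -26963 + 227 = -26736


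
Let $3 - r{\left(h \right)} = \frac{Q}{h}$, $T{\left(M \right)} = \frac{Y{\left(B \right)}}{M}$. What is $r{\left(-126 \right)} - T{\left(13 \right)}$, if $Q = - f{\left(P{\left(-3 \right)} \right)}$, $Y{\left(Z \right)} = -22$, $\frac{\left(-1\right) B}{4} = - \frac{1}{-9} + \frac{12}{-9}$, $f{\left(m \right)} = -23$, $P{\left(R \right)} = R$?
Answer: $\frac{7985}{1638} \approx 4.8748$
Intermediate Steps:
$B = \frac{44}{9}$ ($B = - 4 \left(- \frac{1}{-9} + \frac{12}{-9}\right) = - 4 \left(\left(-1\right) \left(- \frac{1}{9}\right) + 12 \left(- \frac{1}{9}\right)\right) = - 4 \left(\frac{1}{9} - \frac{4}{3}\right) = \left(-4\right) \left(- \frac{11}{9}\right) = \frac{44}{9} \approx 4.8889$)
$Q = 23$ ($Q = \left(-1\right) \left(-23\right) = 23$)
$T{\left(M \right)} = - \frac{22}{M}$
$r{\left(h \right)} = 3 - \frac{23}{h}$
$r{\left(-126 \right)} - T{\left(13 \right)} = \left(3 - \frac{23}{-126}\right) - - \frac{22}{13} = \left(3 - - \frac{23}{126}\right) - \left(-22\right) \frac{1}{13} = \left(3 + \frac{23}{126}\right) - - \frac{22}{13} = \frac{401}{126} + \frac{22}{13} = \frac{7985}{1638}$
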